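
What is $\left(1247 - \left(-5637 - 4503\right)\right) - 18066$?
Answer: $-6679$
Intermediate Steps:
$\left(1247 - \left(-5637 - 4503\right)\right) - 18066 = \left(1247 - -10140\right) - 18066 = \left(1247 + 10140\right) - 18066 = 11387 - 18066 = -6679$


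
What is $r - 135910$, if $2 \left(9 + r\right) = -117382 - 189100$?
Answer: $-289160$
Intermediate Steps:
$r = -153250$ ($r = -9 + \frac{-117382 - 189100}{2} = -9 + \frac{1}{2} \left(-306482\right) = -9 - 153241 = -153250$)
$r - 135910 = -153250 - 135910 = -289160$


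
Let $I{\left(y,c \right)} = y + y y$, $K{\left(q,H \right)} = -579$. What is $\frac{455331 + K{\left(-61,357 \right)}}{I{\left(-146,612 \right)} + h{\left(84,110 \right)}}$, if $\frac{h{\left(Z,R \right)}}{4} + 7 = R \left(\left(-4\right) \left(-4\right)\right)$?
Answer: $\frac{75792}{4697} \approx 16.136$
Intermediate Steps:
$I{\left(y,c \right)} = y + y^{2}$
$h{\left(Z,R \right)} = -28 + 64 R$ ($h{\left(Z,R \right)} = -28 + 4 R \left(\left(-4\right) \left(-4\right)\right) = -28 + 4 R 16 = -28 + 4 \cdot 16 R = -28 + 64 R$)
$\frac{455331 + K{\left(-61,357 \right)}}{I{\left(-146,612 \right)} + h{\left(84,110 \right)}} = \frac{455331 - 579}{- 146 \left(1 - 146\right) + \left(-28 + 64 \cdot 110\right)} = \frac{454752}{\left(-146\right) \left(-145\right) + \left(-28 + 7040\right)} = \frac{454752}{21170 + 7012} = \frac{454752}{28182} = 454752 \cdot \frac{1}{28182} = \frac{75792}{4697}$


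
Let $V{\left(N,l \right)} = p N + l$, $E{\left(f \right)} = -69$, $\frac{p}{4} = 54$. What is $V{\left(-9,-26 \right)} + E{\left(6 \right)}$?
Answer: $-2039$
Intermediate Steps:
$p = 216$ ($p = 4 \cdot 54 = 216$)
$V{\left(N,l \right)} = l + 216 N$ ($V{\left(N,l \right)} = 216 N + l = l + 216 N$)
$V{\left(-9,-26 \right)} + E{\left(6 \right)} = \left(-26 + 216 \left(-9\right)\right) - 69 = \left(-26 - 1944\right) - 69 = -1970 - 69 = -2039$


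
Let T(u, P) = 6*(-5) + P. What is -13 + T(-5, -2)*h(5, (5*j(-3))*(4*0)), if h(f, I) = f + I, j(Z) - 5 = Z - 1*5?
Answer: -173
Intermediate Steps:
j(Z) = Z (j(Z) = 5 + (Z - 1*5) = 5 + (Z - 5) = 5 + (-5 + Z) = Z)
T(u, P) = -30 + P
h(f, I) = I + f
-13 + T(-5, -2)*h(5, (5*j(-3))*(4*0)) = -13 + (-30 - 2)*((5*(-3))*(4*0) + 5) = -13 - 32*(-15*0 + 5) = -13 - 32*(0 + 5) = -13 - 32*5 = -13 - 160 = -173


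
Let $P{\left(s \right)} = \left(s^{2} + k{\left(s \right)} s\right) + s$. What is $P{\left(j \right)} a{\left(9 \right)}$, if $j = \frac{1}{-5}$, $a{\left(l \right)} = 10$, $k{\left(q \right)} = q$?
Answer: $- \frac{6}{5} \approx -1.2$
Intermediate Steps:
$j = - \frac{1}{5} \approx -0.2$
$P{\left(s \right)} = s + 2 s^{2}$ ($P{\left(s \right)} = \left(s^{2} + s s\right) + s = \left(s^{2} + s^{2}\right) + s = 2 s^{2} + s = s + 2 s^{2}$)
$P{\left(j \right)} a{\left(9 \right)} = - \frac{1 + 2 \left(- \frac{1}{5}\right)}{5} \cdot 10 = - \frac{1 - \frac{2}{5}}{5} \cdot 10 = \left(- \frac{1}{5}\right) \frac{3}{5} \cdot 10 = \left(- \frac{3}{25}\right) 10 = - \frac{6}{5}$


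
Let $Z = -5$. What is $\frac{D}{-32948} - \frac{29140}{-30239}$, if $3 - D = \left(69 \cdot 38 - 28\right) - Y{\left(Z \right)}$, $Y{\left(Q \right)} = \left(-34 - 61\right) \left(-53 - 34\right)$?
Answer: $\frac{394264317}{498157286} \approx 0.79145$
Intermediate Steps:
$Y{\left(Q \right)} = 8265$ ($Y{\left(Q \right)} = \left(-95\right) \left(-87\right) = 8265$)
$D = 5674$ ($D = 3 - \left(\left(69 \cdot 38 - 28\right) - 8265\right) = 3 - \left(\left(2622 - 28\right) - 8265\right) = 3 - \left(2594 - 8265\right) = 3 - -5671 = 3 + 5671 = 5674$)
$\frac{D}{-32948} - \frac{29140}{-30239} = \frac{5674}{-32948} - \frac{29140}{-30239} = 5674 \left(- \frac{1}{32948}\right) - - \frac{29140}{30239} = - \frac{2837}{16474} + \frac{29140}{30239} = \frac{394264317}{498157286}$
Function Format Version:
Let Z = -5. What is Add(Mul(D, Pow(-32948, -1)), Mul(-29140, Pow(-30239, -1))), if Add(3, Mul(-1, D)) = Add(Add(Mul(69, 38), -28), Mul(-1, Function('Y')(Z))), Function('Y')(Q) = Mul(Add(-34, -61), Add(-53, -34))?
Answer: Rational(394264317, 498157286) ≈ 0.79145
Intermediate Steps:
Function('Y')(Q) = 8265 (Function('Y')(Q) = Mul(-95, -87) = 8265)
D = 5674 (D = Add(3, Mul(-1, Add(Add(Mul(69, 38), -28), Mul(-1, 8265)))) = Add(3, Mul(-1, Add(Add(2622, -28), -8265))) = Add(3, Mul(-1, Add(2594, -8265))) = Add(3, Mul(-1, -5671)) = Add(3, 5671) = 5674)
Add(Mul(D, Pow(-32948, -1)), Mul(-29140, Pow(-30239, -1))) = Add(Mul(5674, Pow(-32948, -1)), Mul(-29140, Pow(-30239, -1))) = Add(Mul(5674, Rational(-1, 32948)), Mul(-29140, Rational(-1, 30239))) = Add(Rational(-2837, 16474), Rational(29140, 30239)) = Rational(394264317, 498157286)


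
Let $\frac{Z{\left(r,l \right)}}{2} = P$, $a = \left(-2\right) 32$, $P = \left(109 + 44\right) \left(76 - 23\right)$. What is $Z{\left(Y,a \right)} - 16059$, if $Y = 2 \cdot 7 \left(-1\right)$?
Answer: $159$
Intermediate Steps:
$P = 8109$ ($P = 153 \cdot 53 = 8109$)
$Y = -14$ ($Y = 14 \left(-1\right) = -14$)
$a = -64$
$Z{\left(r,l \right)} = 16218$ ($Z{\left(r,l \right)} = 2 \cdot 8109 = 16218$)
$Z{\left(Y,a \right)} - 16059 = 16218 - 16059 = 159$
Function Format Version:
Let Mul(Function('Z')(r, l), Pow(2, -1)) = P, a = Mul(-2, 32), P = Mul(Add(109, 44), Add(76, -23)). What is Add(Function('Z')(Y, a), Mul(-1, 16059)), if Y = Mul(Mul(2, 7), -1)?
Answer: 159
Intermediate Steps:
P = 8109 (P = Mul(153, 53) = 8109)
Y = -14 (Y = Mul(14, -1) = -14)
a = -64
Function('Z')(r, l) = 16218 (Function('Z')(r, l) = Mul(2, 8109) = 16218)
Add(Function('Z')(Y, a), Mul(-1, 16059)) = Add(16218, Mul(-1, 16059)) = Add(16218, -16059) = 159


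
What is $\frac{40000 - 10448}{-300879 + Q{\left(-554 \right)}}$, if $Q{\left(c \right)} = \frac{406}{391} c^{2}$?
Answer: $\frac{11554832}{6964207} \approx 1.6592$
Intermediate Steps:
$Q{\left(c \right)} = \frac{406 c^{2}}{391}$ ($Q{\left(c \right)} = 406 \cdot \frac{1}{391} c^{2} = \frac{406 c^{2}}{391}$)
$\frac{40000 - 10448}{-300879 + Q{\left(-554 \right)}} = \frac{40000 - 10448}{-300879 + \frac{406 \left(-554\right)^{2}}{391}} = \frac{40000 - 10448}{-300879 + \frac{406}{391} \cdot 306916} = \frac{29552}{-300879 + \frac{124607896}{391}} = \frac{29552}{\frac{6964207}{391}} = 29552 \cdot \frac{391}{6964207} = \frac{11554832}{6964207}$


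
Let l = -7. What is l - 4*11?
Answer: -51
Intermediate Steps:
l - 4*11 = -7 - 4*11 = -7 - 44 = -51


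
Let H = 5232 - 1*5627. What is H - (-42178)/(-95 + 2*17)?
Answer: -66273/61 ≈ -1086.4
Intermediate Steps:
H = -395 (H = 5232 - 5627 = -395)
H - (-42178)/(-95 + 2*17) = -395 - (-42178)/(-95 + 2*17) = -395 - (-42178)/(-95 + 34) = -395 - (-42178)/(-61) = -395 - (-42178)*(-1)/61 = -395 - 1*42178/61 = -395 - 42178/61 = -66273/61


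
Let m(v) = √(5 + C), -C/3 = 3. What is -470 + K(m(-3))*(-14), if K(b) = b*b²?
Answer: -470 + 112*I ≈ -470.0 + 112.0*I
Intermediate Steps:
C = -9 (C = -3*3 = -9)
m(v) = 2*I (m(v) = √(5 - 9) = √(-4) = 2*I)
K(b) = b³
-470 + K(m(-3))*(-14) = -470 + (2*I)³*(-14) = -470 - 8*I*(-14) = -470 + 112*I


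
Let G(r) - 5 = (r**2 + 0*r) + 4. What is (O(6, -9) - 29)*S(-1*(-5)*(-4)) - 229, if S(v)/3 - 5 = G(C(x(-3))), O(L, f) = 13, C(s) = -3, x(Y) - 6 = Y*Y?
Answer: -1333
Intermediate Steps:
x(Y) = 6 + Y**2 (x(Y) = 6 + Y*Y = 6 + Y**2)
G(r) = 9 + r**2 (G(r) = 5 + ((r**2 + 0*r) + 4) = 5 + ((r**2 + 0) + 4) = 5 + (r**2 + 4) = 5 + (4 + r**2) = 9 + r**2)
S(v) = 69 (S(v) = 15 + 3*(9 + (-3)**2) = 15 + 3*(9 + 9) = 15 + 3*18 = 15 + 54 = 69)
(O(6, -9) - 29)*S(-1*(-5)*(-4)) - 229 = (13 - 29)*69 - 229 = -16*69 - 229 = -1104 - 229 = -1333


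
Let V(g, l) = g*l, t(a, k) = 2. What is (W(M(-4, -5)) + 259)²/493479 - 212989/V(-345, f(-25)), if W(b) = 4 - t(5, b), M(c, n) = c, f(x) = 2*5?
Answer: 3901504303/63055650 ≈ 61.874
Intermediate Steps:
f(x) = 10
W(b) = 2 (W(b) = 4 - 1*2 = 4 - 2 = 2)
(W(M(-4, -5)) + 259)²/493479 - 212989/V(-345, f(-25)) = (2 + 259)²/493479 - 212989/((-345*10)) = 261²*(1/493479) - 212989/(-3450) = 68121*(1/493479) - 212989*(-1/3450) = 2523/18277 + 212989/3450 = 3901504303/63055650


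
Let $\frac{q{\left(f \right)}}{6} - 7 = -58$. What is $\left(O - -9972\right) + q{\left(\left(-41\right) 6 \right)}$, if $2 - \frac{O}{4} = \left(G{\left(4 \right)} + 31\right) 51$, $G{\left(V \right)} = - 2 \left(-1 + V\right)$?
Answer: $4574$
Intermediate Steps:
$G{\left(V \right)} = 2 - 2 V$
$q{\left(f \right)} = -306$ ($q{\left(f \right)} = 42 + 6 \left(-58\right) = 42 - 348 = -306$)
$O = -5092$ ($O = 8 - 4 \left(\left(2 - 8\right) + 31\right) 51 = 8 - 4 \left(-6 + 31\right) 51 = 8 - 4 \cdot 25 \cdot 51 = 8 - 5100 = -5092$)
$\left(O - -9972\right) + q{\left(\left(-41\right) 6 \right)} = \left(-5092 - -9972\right) - 306 = \left(-5092 + 9972\right) - 306 = 4880 - 306 = 4574$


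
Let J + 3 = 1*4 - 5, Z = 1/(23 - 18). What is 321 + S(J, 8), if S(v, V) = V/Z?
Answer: 361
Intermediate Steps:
Z = ⅕ (Z = 1/5 = ⅕ ≈ 0.20000)
J = -4 (J = -3 + (1*4 - 5) = -3 + (4 - 5) = -3 - 1 = -4)
S(v, V) = 5*V (S(v, V) = V/(⅕) = V*5 = 5*V)
321 + S(J, 8) = 321 + 5*8 = 321 + 40 = 361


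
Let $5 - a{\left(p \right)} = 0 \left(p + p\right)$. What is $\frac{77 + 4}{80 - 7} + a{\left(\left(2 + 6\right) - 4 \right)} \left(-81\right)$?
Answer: $- \frac{29484}{73} \approx -403.89$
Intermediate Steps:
$a{\left(p \right)} = 5$ ($a{\left(p \right)} = 5 - 0 \left(p + p\right) = 5 - 0 \cdot 2 p = 5 - 0 = 5 + 0 = 5$)
$\frac{77 + 4}{80 - 7} + a{\left(\left(2 + 6\right) - 4 \right)} \left(-81\right) = \frac{77 + 4}{80 - 7} + 5 \left(-81\right) = \frac{81}{73} - 405 = - \frac{29484}{73}$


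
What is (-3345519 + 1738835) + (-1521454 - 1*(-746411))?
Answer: -2381727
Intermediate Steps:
(-3345519 + 1738835) + (-1521454 - 1*(-746411)) = -1606684 + (-1521454 + 746411) = -1606684 - 775043 = -2381727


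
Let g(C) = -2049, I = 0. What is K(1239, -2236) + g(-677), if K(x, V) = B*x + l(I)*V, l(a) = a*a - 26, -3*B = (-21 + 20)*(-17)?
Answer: 49066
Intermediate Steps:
B = -17/3 (B = -(-21 + 20)*(-17)/3 = -(-1)*(-17)/3 = -⅓*17 = -17/3 ≈ -5.6667)
l(a) = -26 + a² (l(a) = a² - 26 = -26 + a²)
K(x, V) = -26*V - 17*x/3 (K(x, V) = -17*x/3 + (-26 + 0²)*V = -17*x/3 + (-26 + 0)*V = -17*x/3 - 26*V = -26*V - 17*x/3)
K(1239, -2236) + g(-677) = (-26*(-2236) - 17/3*1239) - 2049 = (58136 - 7021) - 2049 = 51115 - 2049 = 49066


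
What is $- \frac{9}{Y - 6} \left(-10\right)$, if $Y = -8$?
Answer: $- \frac{45}{7} \approx -6.4286$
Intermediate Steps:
$- \frac{9}{Y - 6} \left(-10\right) = - \frac{9}{-8 - 6} \left(-10\right) = - \frac{9}{-14} \left(-10\right) = \left(-9\right) \left(- \frac{1}{14}\right) \left(-10\right) = \frac{9}{14} \left(-10\right) = - \frac{45}{7}$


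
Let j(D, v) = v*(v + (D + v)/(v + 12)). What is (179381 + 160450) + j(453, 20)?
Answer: 2724213/8 ≈ 3.4053e+5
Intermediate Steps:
j(D, v) = v*(v + (D + v)/(12 + v))
(179381 + 160450) + j(453, 20) = (179381 + 160450) + 20*(453 + 20² + 13*20)/(12 + 20) = 339831 + 20*(453 + 400 + 260)/32 = 339831 + 20*(1/32)*1113 = 339831 + 5565/8 = 2724213/8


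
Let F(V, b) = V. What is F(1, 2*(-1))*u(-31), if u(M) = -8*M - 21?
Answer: 227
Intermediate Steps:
u(M) = -21 - 8*M
F(1, 2*(-1))*u(-31) = 1*(-21 - 8*(-31)) = 1*(-21 + 248) = 1*227 = 227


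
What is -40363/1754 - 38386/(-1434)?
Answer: 4724251/1257618 ≈ 3.7565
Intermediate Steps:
-40363/1754 - 38386/(-1434) = -40363*1/1754 - 38386*(-1/1434) = -40363/1754 + 19193/717 = 4724251/1257618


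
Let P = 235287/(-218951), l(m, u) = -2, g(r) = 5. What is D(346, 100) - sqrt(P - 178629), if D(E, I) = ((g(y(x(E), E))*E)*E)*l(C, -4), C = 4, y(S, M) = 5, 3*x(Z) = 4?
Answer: -1197160 - I*sqrt(8563443678614166)/218951 ≈ -1.1972e+6 - 422.65*I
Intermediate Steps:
x(Z) = 4/3 (x(Z) = (1/3)*4 = 4/3)
P = -235287/218951 (P = 235287*(-1/218951) = -235287/218951 ≈ -1.0746)
D(E, I) = -10*E**2 (D(E, I) = ((5*E)*E)*(-2) = (5*E**2)*(-2) = -10*E**2)
D(346, 100) - sqrt(P - 178629) = -10*346**2 - sqrt(-235287/218951 - 178629) = -10*119716 - sqrt(-39111233466/218951) = -1197160 - I*sqrt(8563443678614166)/218951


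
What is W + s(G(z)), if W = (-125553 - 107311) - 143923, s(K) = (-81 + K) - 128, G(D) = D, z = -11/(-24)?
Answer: -9047893/24 ≈ -3.7700e+5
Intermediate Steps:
z = 11/24 (z = -11*(-1/24) = 11/24 ≈ 0.45833)
s(K) = -209 + K
W = -376787 (W = -232864 - 143923 = -376787)
W + s(G(z)) = -376787 + (-209 + 11/24) = -376787 - 5005/24 = -9047893/24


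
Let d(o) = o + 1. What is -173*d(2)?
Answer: -519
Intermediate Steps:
d(o) = 1 + o
-173*d(2) = -173*(1 + 2) = -173*3 = -519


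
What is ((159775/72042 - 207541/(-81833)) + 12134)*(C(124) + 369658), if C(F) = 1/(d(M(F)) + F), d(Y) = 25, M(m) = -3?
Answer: 69151224133679503879/15410816402 ≈ 4.4872e+9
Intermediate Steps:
C(F) = 1/(25 + F)
((159775/72042 - 207541/(-81833)) + 12134)*(C(124) + 369658) = ((159775/72042 - 207541/(-81833)) + 12134)*(1/(25 + 124) + 369658) = ((159775*(1/72042) - 207541*(-1/81833)) + 12134)*(1/149 + 369658) = ((159775/72042 + 207541/81833) + 12134)*(1/149 + 369658) = (28026536297/5895412986 + 12134)*(55079043/149) = (71562967708421/5895412986)*(55079043/149) = 69151224133679503879/15410816402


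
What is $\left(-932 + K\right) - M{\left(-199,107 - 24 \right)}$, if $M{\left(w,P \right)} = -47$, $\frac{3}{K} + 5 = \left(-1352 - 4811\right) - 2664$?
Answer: $- \frac{2605441}{2944} \approx -885.0$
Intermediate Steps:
$K = - \frac{1}{2944}$ ($K = \frac{3}{-5 - 8827} = \frac{3}{-8832} = 3 \left(- \frac{1}{8832}\right) = - \frac{1}{2944} \approx -0.00033967$)
$\left(-932 + K\right) - M{\left(-199,107 - 24 \right)} = \left(-932 - \frac{1}{2944}\right) - -47 = - \frac{2743809}{2944} + 47 = - \frac{2605441}{2944}$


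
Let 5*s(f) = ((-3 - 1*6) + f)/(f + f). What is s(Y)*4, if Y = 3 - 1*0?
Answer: -⅘ ≈ -0.80000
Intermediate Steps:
Y = 3 (Y = 3 + 0 = 3)
s(f) = (-9 + f)/(10*f) (s(f) = (((-3 - 1*6) + f)/(f + f))/5 = (((-3 - 6) + f)/((2*f)))/5 = ((-9 + f)*(1/(2*f)))/5 = ((-9 + f)/(2*f))/5 = (-9 + f)/(10*f))
s(Y)*4 = ((⅒)*(-9 + 3)/3)*4 = ((⅒)*(⅓)*(-6))*4 = -⅕*4 = -⅘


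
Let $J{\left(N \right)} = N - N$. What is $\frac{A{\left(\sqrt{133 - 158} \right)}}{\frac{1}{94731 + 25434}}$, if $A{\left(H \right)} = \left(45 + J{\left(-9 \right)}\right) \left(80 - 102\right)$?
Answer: $-118963350$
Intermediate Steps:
$J{\left(N \right)} = 0$
$A{\left(H \right)} = -990$ ($A{\left(H \right)} = \left(45 + 0\right) \left(80 - 102\right) = 45 \left(-22\right) = -990$)
$\frac{A{\left(\sqrt{133 - 158} \right)}}{\frac{1}{94731 + 25434}} = - \frac{990}{\frac{1}{94731 + 25434}} = - \frac{990}{\frac{1}{120165}} = - 990 \frac{1}{\frac{1}{120165}} = \left(-990\right) 120165 = -118963350$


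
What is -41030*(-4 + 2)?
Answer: 82060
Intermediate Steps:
-41030*(-4 + 2) = -41030*(-2) = -8206*(-10) = 82060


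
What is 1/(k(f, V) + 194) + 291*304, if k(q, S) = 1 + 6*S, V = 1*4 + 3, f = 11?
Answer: 20965969/237 ≈ 88464.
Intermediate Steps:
V = 7 (V = 4 + 3 = 7)
1/(k(f, V) + 194) + 291*304 = 1/((1 + 6*7) + 194) + 291*304 = 1/((1 + 42) + 194) + 88464 = 1/(43 + 194) + 88464 = 1/237 + 88464 = 20965969/237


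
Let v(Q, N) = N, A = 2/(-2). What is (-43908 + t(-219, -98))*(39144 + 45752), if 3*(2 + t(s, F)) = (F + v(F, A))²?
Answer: -3450428128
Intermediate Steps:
A = -1 (A = 2*(-½) = -1)
t(s, F) = -2 + (-1 + F)²/3 (t(s, F) = -2 + (F - 1)²/3 = -2 + (-1 + F)²/3)
(-43908 + t(-219, -98))*(39144 + 45752) = (-43908 + (-2 + (-1 - 98)²/3))*(39144 + 45752) = (-43908 + (-2 + (⅓)*(-99)²))*84896 = (-43908 + (-2 + (⅓)*9801))*84896 = (-43908 + (-2 + 3267))*84896 = (-43908 + 3265)*84896 = -40643*84896 = -3450428128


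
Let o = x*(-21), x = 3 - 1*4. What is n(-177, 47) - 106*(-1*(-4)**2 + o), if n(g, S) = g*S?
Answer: -8849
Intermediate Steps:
x = -1 (x = 3 - 4 = -1)
n(g, S) = S*g
o = 21 (o = -1*(-21) = 21)
n(-177, 47) - 106*(-1*(-4)**2 + o) = 47*(-177) - 106*(-1*(-4)**2 + 21) = -8319 - 106*(-1*16 + 21) = -8319 - 106*(-16 + 21) = -8319 - 106*5 = -8319 - 1*530 = -8319 - 530 = -8849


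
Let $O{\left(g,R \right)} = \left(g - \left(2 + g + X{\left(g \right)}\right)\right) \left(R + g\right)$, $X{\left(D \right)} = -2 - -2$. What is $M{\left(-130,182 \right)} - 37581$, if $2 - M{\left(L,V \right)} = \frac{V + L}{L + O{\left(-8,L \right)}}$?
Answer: $- \frac{2743293}{73} \approx -37579.0$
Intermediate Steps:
$X{\left(D \right)} = 0$ ($X{\left(D \right)} = -2 + 2 = 0$)
$O{\left(g,R \right)} = - 2 R - 2 g$ ($O{\left(g,R \right)} = \left(g - \left(2 + g\right)\right) \left(R + g\right) = - 2 \left(R + g\right) = - 2 R - 2 g$)
$M{\left(L,V \right)} = 2 - \frac{L + V}{16 - L}$ ($M{\left(L,V \right)} = 2 - \frac{V + L}{L - \left(-16 + 2 L\right)} = 2 - \frac{L + V}{L - \left(-16 + 2 L\right)} = 2 - \frac{L + V}{16 - L}$)
$M{\left(-130,182 \right)} - 37581 = \frac{-32 + 182 + 3 \left(-130\right)}{-16 - 130} - 37581 = \frac{-32 + 182 - 390}{-146} - 37581 = \left(- \frac{1}{146}\right) \left(-240\right) - 37581 = \frac{120}{73} - 37581 = - \frac{2743293}{73}$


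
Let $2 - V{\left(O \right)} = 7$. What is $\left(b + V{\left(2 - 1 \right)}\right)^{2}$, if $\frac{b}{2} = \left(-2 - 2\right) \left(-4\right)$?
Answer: $729$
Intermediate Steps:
$V{\left(O \right)} = -5$ ($V{\left(O \right)} = 2 - 7 = -5$)
$b = 32$ ($b = 2 \left(-2 - 2\right) \left(-4\right) = 2 \left(\left(-4\right) \left(-4\right)\right) = 2 \cdot 16 = 32$)
$\left(b + V{\left(2 - 1 \right)}\right)^{2} = \left(32 - 5\right)^{2} = 27^{2} = 729$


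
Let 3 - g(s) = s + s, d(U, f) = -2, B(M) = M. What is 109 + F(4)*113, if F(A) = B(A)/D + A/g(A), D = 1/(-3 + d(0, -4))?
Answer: -11207/5 ≈ -2241.4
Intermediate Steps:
g(s) = 3 - 2*s (g(s) = 3 - (s + s) = 3 - 2*s)
D = -⅕ (D = 1/(-3 - 2) = 1/(-5) = -⅕ ≈ -0.20000)
F(A) = -5*A + A/(3 - 2*A) (F(A) = A/(-⅕) + A/(3 - 2*A) = A*(-5) + A/(3 - 2*A) = -5*A + A/(3 - 2*A))
109 + F(4)*113 = 109 + (2*4*(7 - 5*4)/(-3 + 2*4))*113 = 109 + (2*4*(7 - 20)/(-3 + 8))*113 = 109 + (2*4*(-13)/5)*113 = 109 + (2*4*(⅕)*(-13))*113 = 109 - 104/5*113 = 109 - 11752/5 = -11207/5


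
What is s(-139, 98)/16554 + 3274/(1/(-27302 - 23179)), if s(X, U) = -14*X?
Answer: -1367979468965/8277 ≈ -1.6527e+8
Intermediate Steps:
s(-139, 98)/16554 + 3274/(1/(-27302 - 23179)) = -14*(-139)/16554 + 3274/(1/(-27302 - 23179)) = 1946*(1/16554) + 3274/(1/(-50481)) = 973/8277 + 3274/(-1/50481) = 973/8277 + 3274*(-50481) = 973/8277 - 165274794 = -1367979468965/8277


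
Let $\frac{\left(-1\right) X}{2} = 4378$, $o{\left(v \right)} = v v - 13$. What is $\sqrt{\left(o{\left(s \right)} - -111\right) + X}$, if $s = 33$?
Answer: $87 i \approx 87.0 i$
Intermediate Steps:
$o{\left(v \right)} = -13 + v^{2}$ ($o{\left(v \right)} = v^{2} - 13 = -13 + v^{2}$)
$X = -8756$ ($X = \left(-2\right) 4378 = -8756$)
$\sqrt{\left(o{\left(s \right)} - -111\right) + X} = \sqrt{\left(\left(-13 + 33^{2}\right) - -111\right) - 8756} = \sqrt{\left(\left(-13 + 1089\right) + 111\right) - 8756} = \sqrt{\left(1076 + 111\right) - 8756} = \sqrt{1187 - 8756} = \sqrt{-7569} = 87 i$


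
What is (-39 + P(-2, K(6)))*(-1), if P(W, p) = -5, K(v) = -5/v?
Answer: 44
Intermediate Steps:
(-39 + P(-2, K(6)))*(-1) = (-39 - 5)*(-1) = -44*(-1) = 44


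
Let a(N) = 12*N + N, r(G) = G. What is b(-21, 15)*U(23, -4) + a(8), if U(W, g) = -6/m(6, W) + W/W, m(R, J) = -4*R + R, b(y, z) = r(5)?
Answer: 332/3 ≈ 110.67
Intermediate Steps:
a(N) = 13*N
b(y, z) = 5
m(R, J) = -3*R
U(W, g) = 4/3 (U(W, g) = -6/((-3*6)) + W/W = -6/(-18) + 1 = -6*(-1/18) + 1 = ⅓ + 1 = 4/3)
b(-21, 15)*U(23, -4) + a(8) = 5*(4/3) + 13*8 = 20/3 + 104 = 332/3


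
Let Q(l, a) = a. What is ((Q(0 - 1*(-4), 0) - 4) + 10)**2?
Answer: 36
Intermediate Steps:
((Q(0 - 1*(-4), 0) - 4) + 10)**2 = ((0 - 4) + 10)**2 = (-4 + 10)**2 = 6**2 = 36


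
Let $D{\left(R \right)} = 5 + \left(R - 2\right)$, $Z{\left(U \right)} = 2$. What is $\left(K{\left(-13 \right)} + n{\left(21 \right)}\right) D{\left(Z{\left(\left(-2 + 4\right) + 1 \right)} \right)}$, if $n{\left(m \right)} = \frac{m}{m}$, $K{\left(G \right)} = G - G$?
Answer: $5$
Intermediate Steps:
$K{\left(G \right)} = 0$
$n{\left(m \right)} = 1$
$D{\left(R \right)} = 3 + R$ ($D{\left(R \right)} = 5 + \left(R - 2\right) = 5 + \left(-2 + R\right) = 3 + R$)
$\left(K{\left(-13 \right)} + n{\left(21 \right)}\right) D{\left(Z{\left(\left(-2 + 4\right) + 1 \right)} \right)} = \left(0 + 1\right) \left(3 + 2\right) = 1 \cdot 5 = 5$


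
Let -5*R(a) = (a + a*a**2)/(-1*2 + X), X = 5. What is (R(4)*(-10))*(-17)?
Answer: -2312/3 ≈ -770.67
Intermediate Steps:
R(a) = -a/15 - a**3/15 (R(a) = -(a + a*a**2)/(5*(-1*2 + 5)) = -(a + a**3)/(5*(-2 + 5)) = -(a + a**3)/(5*3) = -(a/3 + a**3/3)/5 = -a/15 - a**3/15)
(R(4)*(-10))*(-17) = (((1/15)*4*(-1 - 1*4**2))*(-10))*(-17) = (((1/15)*4*(-1 - 1*16))*(-10))*(-17) = (((1/15)*4*(-1 - 16))*(-10))*(-17) = (((1/15)*4*(-17))*(-10))*(-17) = -68/15*(-10)*(-17) = (136/3)*(-17) = -2312/3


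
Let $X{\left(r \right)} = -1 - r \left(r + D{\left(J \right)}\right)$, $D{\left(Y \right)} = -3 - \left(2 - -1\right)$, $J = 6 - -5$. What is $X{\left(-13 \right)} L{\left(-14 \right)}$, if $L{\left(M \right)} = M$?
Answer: $3472$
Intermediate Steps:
$J = 11$ ($J = 6 + 5 = 11$)
$D{\left(Y \right)} = -6$ ($D{\left(Y \right)} = -3 - \left(2 + 1\right) = -3 - 3 = -6$)
$X{\left(r \right)} = -1 - r \left(-6 + r\right)$ ($X{\left(r \right)} = -1 - r \left(r - 6\right) = -1 - r \left(-6 + r\right)$)
$X{\left(-13 \right)} L{\left(-14 \right)} = \left(-1 - \left(-13\right)^{2} + 6 \left(-13\right)\right) \left(-14\right) = \left(-1 - 169 - 78\right) \left(-14\right) = \left(-248\right) \left(-14\right) = 3472$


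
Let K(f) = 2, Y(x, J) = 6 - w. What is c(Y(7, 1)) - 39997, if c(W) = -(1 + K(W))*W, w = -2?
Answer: -40021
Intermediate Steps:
Y(x, J) = 8 (Y(x, J) = 6 - 1*(-2) = 6 + 2 = 8)
c(W) = -3*W (c(W) = -(1 + 2)*W = -3*W)
c(Y(7, 1)) - 39997 = -3*8 - 39997 = -24 - 39997 = -40021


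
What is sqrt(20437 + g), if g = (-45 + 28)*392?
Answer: sqrt(13773) ≈ 117.36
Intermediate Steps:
g = -6664 (g = -17*392 = -6664)
sqrt(20437 + g) = sqrt(20437 - 6664) = sqrt(13773)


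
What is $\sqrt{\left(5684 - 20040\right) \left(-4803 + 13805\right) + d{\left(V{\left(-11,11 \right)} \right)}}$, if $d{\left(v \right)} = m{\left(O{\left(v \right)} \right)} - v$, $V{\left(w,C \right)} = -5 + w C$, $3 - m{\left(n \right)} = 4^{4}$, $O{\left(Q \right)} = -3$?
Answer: $i \sqrt{129232839} \approx 11368.0 i$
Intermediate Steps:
$m{\left(n \right)} = -253$ ($m{\left(n \right)} = 3 - 4^{4} = 3 - 256 = -253$)
$V{\left(w,C \right)} = -5 + C w$
$d{\left(v \right)} = -253 - v$
$\sqrt{\left(5684 - 20040\right) \left(-4803 + 13805\right) + d{\left(V{\left(-11,11 \right)} \right)}} = \sqrt{\left(5684 - 20040\right) \left(-4803 + 13805\right) - \left(248 - 121\right)} = \sqrt{\left(-14356\right) 9002 - 127} = \sqrt{-129232712 - 127} = \sqrt{-129232839} = i \sqrt{129232839}$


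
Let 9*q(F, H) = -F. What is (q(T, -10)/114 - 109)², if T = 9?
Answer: 154430329/12996 ≈ 11883.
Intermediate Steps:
q(F, H) = -F/9 (q(F, H) = (-F)/9 = -F/9)
(q(T, -10)/114 - 109)² = (-⅑*9/114 - 109)² = (-1*1/114 - 109)² = (-1/114 - 109)² = (-12427/114)² = 154430329/12996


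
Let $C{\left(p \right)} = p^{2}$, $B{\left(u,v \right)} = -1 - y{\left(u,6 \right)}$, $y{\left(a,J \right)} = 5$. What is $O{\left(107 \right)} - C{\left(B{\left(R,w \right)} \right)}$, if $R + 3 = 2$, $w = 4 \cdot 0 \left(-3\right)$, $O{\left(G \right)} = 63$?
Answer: $27$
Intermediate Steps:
$w = 0$ ($w = 0 \left(-3\right) = 0$)
$R = -1$ ($R = -3 + 2 = -1$)
$B{\left(u,v \right)} = -6$ ($B{\left(u,v \right)} = -1 - 5 = -6$)
$O{\left(107 \right)} - C{\left(B{\left(R,w \right)} \right)} = 63 - \left(-6\right)^{2} = 63 - 36 = 27$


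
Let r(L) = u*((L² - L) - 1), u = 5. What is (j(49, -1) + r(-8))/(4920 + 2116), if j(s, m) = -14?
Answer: 341/7036 ≈ 0.048465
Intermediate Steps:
r(L) = -5 - 5*L + 5*L² (r(L) = 5*((L² - L) - 1) = 5*(-1 + L² - L) = -5 - 5*L + 5*L²)
(j(49, -1) + r(-8))/(4920 + 2116) = (-14 + (-5 - 5*(-8) + 5*(-8)²))/(4920 + 2116) = (-14 + (-5 + 40 + 5*64))/7036 = (-14 + (-5 + 40 + 320))*(1/7036) = (-14 + 355)*(1/7036) = 341*(1/7036) = 341/7036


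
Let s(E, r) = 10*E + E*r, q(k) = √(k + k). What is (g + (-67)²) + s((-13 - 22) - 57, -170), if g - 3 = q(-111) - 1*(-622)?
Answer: 19834 + I*√222 ≈ 19834.0 + 14.9*I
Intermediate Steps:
q(k) = √2*√k (q(k) = √(2*k) = √2*√k)
g = 625 + I*√222 (g = 3 + (√2*√(-111) - 1*(-622)) = 3 + (√2*(I*√111) + 622) = 3 + (I*√222 + 622) = 3 + (622 + I*√222) = 625 + I*√222 ≈ 625.0 + 14.9*I)
(g + (-67)²) + s((-13 - 22) - 57, -170) = ((625 + I*√222) + (-67)²) + ((-13 - 22) - 57)*(10 - 170) = ((625 + I*√222) + 4489) + (-35 - 57)*(-160) = (5114 + I*√222) - 92*(-160) = (5114 + I*√222) + 14720 = 19834 + I*√222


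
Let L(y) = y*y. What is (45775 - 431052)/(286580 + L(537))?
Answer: -385277/574949 ≈ -0.67011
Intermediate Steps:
L(y) = y²
(45775 - 431052)/(286580 + L(537)) = (45775 - 431052)/(286580 + 537²) = -385277/(286580 + 288369) = -385277/574949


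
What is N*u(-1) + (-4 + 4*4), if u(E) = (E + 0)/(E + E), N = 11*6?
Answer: 45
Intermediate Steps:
N = 66
u(E) = ½ (u(E) = E/((2*E)) = E*(1/(2*E)) = ½)
N*u(-1) + (-4 + 4*4) = 66*(½) + (-4 + 4*4) = 33 + (-4 + 16) = 33 + 12 = 45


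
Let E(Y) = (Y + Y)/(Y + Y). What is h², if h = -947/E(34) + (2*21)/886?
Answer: 175980250000/196249 ≈ 8.9672e+5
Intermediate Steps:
E(Y) = 1 (E(Y) = (2*Y)/((2*Y)) = (2*Y)*(1/(2*Y)) = 1)
h = -419500/443 (h = -947/1 + (2*21)/886 = -947*1 + 42*(1/886) = -947 + 21/443 = -419500/443 ≈ -946.95)
h² = (-419500/443)² = 175980250000/196249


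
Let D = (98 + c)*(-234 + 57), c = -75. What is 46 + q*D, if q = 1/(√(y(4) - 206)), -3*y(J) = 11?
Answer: 46 + 4071*I*√1887/629 ≈ 46.0 + 281.15*I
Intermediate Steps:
y(J) = -11/3 (y(J) = -⅓*11 = -11/3)
D = -4071 (D = (98 - 75)*(-234 + 57) = 23*(-177) = -4071)
q = -I*√1887/629 (q = 1/(√(-11/3 - 206)) = 1/(√(-629/3)) = 1/(I*√1887/3) = -I*√1887/629 ≈ -0.069061*I)
46 + q*D = 46 - I*√1887/629*(-4071) = 46 + 4071*I*√1887/629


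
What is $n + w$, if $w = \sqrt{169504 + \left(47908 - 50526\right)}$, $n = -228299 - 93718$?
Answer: $-322017 + \sqrt{166886} \approx -3.2161 \cdot 10^{5}$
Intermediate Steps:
$n = -322017$ ($n = -228299 - 93718 = -322017$)
$w = \sqrt{166886}$ ($w = \sqrt{169504 - 2618} = \sqrt{166886} \approx 408.52$)
$n + w = -322017 + \sqrt{166886}$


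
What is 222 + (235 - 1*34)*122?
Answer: 24744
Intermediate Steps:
222 + (235 - 1*34)*122 = 222 + (235 - 34)*122 = 222 + 201*122 = 222 + 24522 = 24744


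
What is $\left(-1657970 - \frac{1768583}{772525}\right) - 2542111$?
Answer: $- \frac{3244669343108}{772525} \approx -4.2001 \cdot 10^{6}$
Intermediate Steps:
$\left(-1657970 - \frac{1768583}{772525}\right) - 2542111 = - \frac{1280825042833}{772525} - 2542111 = - \frac{3244669343108}{772525}$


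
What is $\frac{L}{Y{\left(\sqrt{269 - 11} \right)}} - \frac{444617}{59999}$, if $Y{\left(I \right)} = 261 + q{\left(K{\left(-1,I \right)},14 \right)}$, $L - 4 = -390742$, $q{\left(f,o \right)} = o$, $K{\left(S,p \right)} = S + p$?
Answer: $- \frac{23566158937}{16499725} \approx -1428.3$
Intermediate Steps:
$L = -390738$ ($L = 4 - 390742 = -390738$)
$Y{\left(I \right)} = 275$ ($Y{\left(I \right)} = 261 + 14 = 275$)
$\frac{L}{Y{\left(\sqrt{269 - 11} \right)}} - \frac{444617}{59999} = - \frac{390738}{275} - \frac{444617}{59999} = - \frac{23566158937}{16499725}$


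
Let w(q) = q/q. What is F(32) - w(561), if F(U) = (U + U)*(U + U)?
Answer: 4095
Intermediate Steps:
F(U) = 4*U**2 (F(U) = (2*U)*(2*U) = 4*U**2)
w(q) = 1
F(32) - w(561) = 4*32**2 - 1*1 = 4*1024 - 1 = 4096 - 1 = 4095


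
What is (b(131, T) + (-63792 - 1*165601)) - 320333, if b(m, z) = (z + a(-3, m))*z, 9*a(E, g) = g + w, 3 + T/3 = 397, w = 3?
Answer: 2594990/3 ≈ 8.6500e+5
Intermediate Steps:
T = 1182 (T = -9 + 3*397 = -9 + 1191 = 1182)
a(E, g) = 1/3 + g/9 (a(E, g) = (g + 3)/9 = (3 + g)/9 = 1/3 + g/9)
b(m, z) = z*(1/3 + z + m/9) (b(m, z) = (z + (1/3 + m/9))*z = (1/3 + z + m/9)*z = z*(1/3 + z + m/9))
(b(131, T) + (-63792 - 1*165601)) - 320333 = ((1/9)*1182*(3 + 131 + 9*1182) + (-63792 - 1*165601)) - 320333 = ((1/9)*1182*(3 + 131 + 10638) + (-63792 - 165601)) - 320333 = ((1/9)*1182*10772 - 229393) - 320333 = (4244168/3 - 229393) - 320333 = 3555989/3 - 320333 = 2594990/3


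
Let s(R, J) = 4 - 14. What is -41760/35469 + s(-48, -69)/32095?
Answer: -4256006/3613897 ≈ -1.1777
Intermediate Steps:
s(R, J) = -10
-41760/35469 + s(-48, -69)/32095 = -41760/35469 - 10/32095 = -41760*1/35469 - 10*1/32095 = -4640/3941 - 2/6419 = -4256006/3613897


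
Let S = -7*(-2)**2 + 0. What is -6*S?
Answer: 168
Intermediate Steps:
S = -28 (S = -7*4 + 0 = -28 + 0 = -28)
-6*S = -6*(-28) = 168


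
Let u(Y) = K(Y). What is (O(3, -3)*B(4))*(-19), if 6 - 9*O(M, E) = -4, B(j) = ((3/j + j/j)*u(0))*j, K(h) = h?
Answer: 0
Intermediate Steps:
u(Y) = Y
B(j) = 0 (B(j) = ((3/j + j/j)*0)*j = ((3/j + 1)*0)*j = ((1 + 3/j)*0)*j = 0*j = 0)
O(M, E) = 10/9 (O(M, E) = 2/3 - 1/9*(-4) = 2/3 + 4/9 = 10/9)
(O(3, -3)*B(4))*(-19) = ((10/9)*0)*(-19) = 0*(-19) = 0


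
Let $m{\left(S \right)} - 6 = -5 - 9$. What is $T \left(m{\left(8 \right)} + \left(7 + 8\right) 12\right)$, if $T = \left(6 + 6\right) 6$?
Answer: $12384$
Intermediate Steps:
$T = 72$ ($T = 12 \cdot 6 = 72$)
$m{\left(S \right)} = -8$ ($m{\left(S \right)} = 6 - 14 = -8$)
$T \left(m{\left(8 \right)} + \left(7 + 8\right) 12\right) = 72 \left(-8 + \left(7 + 8\right) 12\right) = 72 \left(-8 + 15 \cdot 12\right) = 72 \left(-8 + 180\right) = 72 \cdot 172 = 12384$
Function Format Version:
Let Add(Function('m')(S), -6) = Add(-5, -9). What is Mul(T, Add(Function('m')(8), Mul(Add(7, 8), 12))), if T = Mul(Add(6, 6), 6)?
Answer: 12384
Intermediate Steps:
T = 72 (T = Mul(12, 6) = 72)
Function('m')(S) = -8 (Function('m')(S) = Add(6, Add(-5, -9)) = Add(6, -14) = -8)
Mul(T, Add(Function('m')(8), Mul(Add(7, 8), 12))) = Mul(72, Add(-8, Mul(Add(7, 8), 12))) = Mul(72, Add(-8, Mul(15, 12))) = Mul(72, Add(-8, 180)) = Mul(72, 172) = 12384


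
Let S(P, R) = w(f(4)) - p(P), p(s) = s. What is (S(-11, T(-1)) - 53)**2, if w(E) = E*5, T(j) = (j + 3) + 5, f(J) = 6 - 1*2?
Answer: 484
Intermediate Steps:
f(J) = 4 (f(J) = 6 - 2 = 4)
T(j) = 8 + j (T(j) = (3 + j) + 5 = 8 + j)
w(E) = 5*E
S(P, R) = 20 - P (S(P, R) = 5*4 - P = 20 - P)
(S(-11, T(-1)) - 53)**2 = ((20 - 1*(-11)) - 53)**2 = ((20 + 11) - 53)**2 = (31 - 53)**2 = (-22)**2 = 484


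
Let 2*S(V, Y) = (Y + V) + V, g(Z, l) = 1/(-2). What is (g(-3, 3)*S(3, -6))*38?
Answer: 0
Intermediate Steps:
g(Z, l) = -½
S(V, Y) = V + Y/2 (S(V, Y) = ((Y + V) + V)/2 = ((V + Y) + V)/2 = (Y + 2*V)/2 = V + Y/2)
(g(-3, 3)*S(3, -6))*38 = -(3 + (½)*(-6))/2*38 = -(3 - 3)/2*38 = -½*0*38 = 0*38 = 0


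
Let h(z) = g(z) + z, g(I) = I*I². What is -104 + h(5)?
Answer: 26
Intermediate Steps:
g(I) = I³
h(z) = z + z³ (h(z) = z³ + z = z + z³)
-104 + h(5) = -104 + (5 + 5³) = -104 + (5 + 125) = -104 + 130 = 26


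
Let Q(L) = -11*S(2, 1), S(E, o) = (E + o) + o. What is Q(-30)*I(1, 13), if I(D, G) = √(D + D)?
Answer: -44*√2 ≈ -62.225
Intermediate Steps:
S(E, o) = E + 2*o
I(D, G) = √2*√D (I(D, G) = √(2*D) = √2*√D)
Q(L) = -44 (Q(L) = -11*(2 + 2*1) = -11*(2 + 2) = -11*4 = -44)
Q(-30)*I(1, 13) = -44*√2*√1 = -44*√2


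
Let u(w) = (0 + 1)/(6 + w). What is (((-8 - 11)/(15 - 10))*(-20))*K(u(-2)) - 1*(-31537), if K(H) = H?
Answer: 31556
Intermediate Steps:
u(w) = 1/(6 + w)
(((-8 - 11)/(15 - 10))*(-20))*K(u(-2)) - 1*(-31537) = (((-8 - 11)/(15 - 10))*(-20))/(6 - 2) - 1*(-31537) = (-19/5*(-20))/4 + 31537 = (-19*1/5*(-20))*(1/4) + 31537 = -19/5*(-20)*(1/4) + 31537 = 76*(1/4) + 31537 = 19 + 31537 = 31556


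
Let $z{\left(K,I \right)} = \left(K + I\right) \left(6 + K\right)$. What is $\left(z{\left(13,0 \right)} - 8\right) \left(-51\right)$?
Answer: $-12189$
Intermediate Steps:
$z{\left(K,I \right)} = \left(6 + K\right) \left(I + K\right)$ ($z{\left(K,I \right)} = \left(I + K\right) \left(6 + K\right) = \left(6 + K\right) \left(I + K\right)$)
$\left(z{\left(13,0 \right)} - 8\right) \left(-51\right) = \left(\left(13^{2} + 6 \cdot 0 + 6 \cdot 13 + 0 \cdot 13\right) - 8\right) \left(-51\right) = \left(\left(169 + 0 + 78 + 0\right) - 8\right) \left(-51\right) = \left(247 - 8\right) \left(-51\right) = 239 \left(-51\right) = -12189$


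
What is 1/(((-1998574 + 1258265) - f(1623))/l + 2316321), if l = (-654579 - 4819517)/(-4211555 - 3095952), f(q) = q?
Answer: 1368524/1814522559323 ≈ 7.5421e-7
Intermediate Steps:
l = 5474096/7307507 (l = -5474096/(-7307507) = -5474096*(-1/7307507) = 5474096/7307507 ≈ 0.74911)
1/(((-1998574 + 1258265) - f(1623))/l + 2316321) = 1/(((-1998574 + 1258265) - 1*1623)/(5474096/7307507) + 2316321) = 1/((-740309 - 1623)*(7307507/5474096) + 2316321) = 1/(-741932*7307507/5474096 + 2316321) = 1/(-1355418320881/1368524 + 2316321) = 1/(1814522559323/1368524) = 1368524/1814522559323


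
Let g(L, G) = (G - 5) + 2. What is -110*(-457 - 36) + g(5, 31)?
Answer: 54258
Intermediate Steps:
g(L, G) = -3 + G (g(L, G) = (-5 + G) + 2 = -3 + G)
-110*(-457 - 36) + g(5, 31) = -110*(-457 - 36) + (-3 + 31) = -110*(-493) + 28 = 54230 + 28 = 54258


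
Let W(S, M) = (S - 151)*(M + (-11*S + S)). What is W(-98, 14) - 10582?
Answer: -258088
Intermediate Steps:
W(S, M) = (-151 + S)*(M - 10*S)
W(-98, 14) - 10582 = (-151*14 - 10*(-98)² + 1510*(-98) + 14*(-98)) - 10582 = (-2114 - 10*9604 - 147980 - 1372) - 10582 = (-2114 - 96040 - 147980 - 1372) - 10582 = -247506 - 10582 = -258088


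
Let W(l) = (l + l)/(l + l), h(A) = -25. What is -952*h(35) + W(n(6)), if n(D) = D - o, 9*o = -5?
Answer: 23801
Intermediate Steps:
o = -5/9 (o = (⅑)*(-5) = -5/9 ≈ -0.55556)
n(D) = 5/9 + D (n(D) = D - 1*(-5/9) = D + 5/9 = 5/9 + D)
W(l) = 1 (W(l) = (2*l)/((2*l)) = (2*l)*(1/(2*l)) = 1)
-952*h(35) + W(n(6)) = -952*(-25) + 1 = 23800 + 1 = 23801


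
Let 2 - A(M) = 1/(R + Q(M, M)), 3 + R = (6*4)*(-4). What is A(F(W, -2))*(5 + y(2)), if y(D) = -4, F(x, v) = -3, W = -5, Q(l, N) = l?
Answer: 205/102 ≈ 2.0098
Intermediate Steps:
R = -99 (R = -3 + (6*4)*(-4) = -3 + 24*(-4) = -3 - 96 = -99)
A(M) = 2 - 1/(-99 + M)
A(F(W, -2))*(5 + y(2)) = ((-199 + 2*(-3))/(-99 - 3))*(5 - 4) = ((-199 - 6)/(-102))*1 = -1/102*(-205)*1 = (205/102)*1 = 205/102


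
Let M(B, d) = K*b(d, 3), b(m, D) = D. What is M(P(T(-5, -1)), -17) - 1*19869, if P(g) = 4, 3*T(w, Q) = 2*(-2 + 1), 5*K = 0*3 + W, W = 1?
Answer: -99342/5 ≈ -19868.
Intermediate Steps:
K = ⅕ (K = (0*3 + 1)/5 = (0 + 1)/5 = (⅕)*1 = ⅕ ≈ 0.20000)
T(w, Q) = -⅔ (T(w, Q) = (2*(-2 + 1))/3 = (2*(-1))/3 = (⅓)*(-2) = -⅔)
M(B, d) = ⅗ (M(B, d) = (⅕)*3 = ⅗)
M(P(T(-5, -1)), -17) - 1*19869 = ⅗ - 1*19869 = ⅗ - 19869 = -99342/5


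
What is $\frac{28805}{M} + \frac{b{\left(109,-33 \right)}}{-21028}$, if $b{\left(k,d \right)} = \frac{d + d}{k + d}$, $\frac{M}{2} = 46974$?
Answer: $\frac{5755034701}{18767616168} \approx 0.30665$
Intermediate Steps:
$M = 93948$ ($M = 2 \cdot 46974 = 93948$)
$b{\left(k,d \right)} = \frac{2 d}{d + k}$
$\frac{28805}{M} + \frac{b{\left(109,-33 \right)}}{-21028} = \frac{28805}{93948} + \frac{2 \left(-33\right) \frac{1}{-33 + 109}}{-21028} = 28805 \cdot \frac{1}{93948} + 2 \left(-33\right) \frac{1}{76} \left(- \frac{1}{21028}\right) = \frac{28805}{93948} + 2 \left(-33\right) \frac{1}{76} \left(- \frac{1}{21028}\right) = \frac{28805}{93948} - - \frac{33}{799064} = \frac{28805}{93948} + \frac{33}{799064} = \frac{5755034701}{18767616168}$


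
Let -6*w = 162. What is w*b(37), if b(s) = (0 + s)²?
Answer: -36963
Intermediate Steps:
w = -27 (w = -⅙*162 = -27)
b(s) = s²
w*b(37) = -27*37² = -27*1369 = -36963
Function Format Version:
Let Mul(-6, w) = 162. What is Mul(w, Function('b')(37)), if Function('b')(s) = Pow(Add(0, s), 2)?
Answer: -36963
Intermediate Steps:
w = -27 (w = Mul(Rational(-1, 6), 162) = -27)
Function('b')(s) = Pow(s, 2)
Mul(w, Function('b')(37)) = Mul(-27, Pow(37, 2)) = Mul(-27, 1369) = -36963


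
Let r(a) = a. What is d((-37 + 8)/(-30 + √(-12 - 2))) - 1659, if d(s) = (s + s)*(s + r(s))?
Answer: 5*(-146651*I - 9954*√14)/(30*√14 + 443*I) ≈ -1655.4 + 0.90402*I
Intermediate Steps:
d(s) = 4*s² (d(s) = (s + s)*(s + s) = (2*s)*(2*s) = 4*s²)
d((-37 + 8)/(-30 + √(-12 - 2))) - 1659 = 4*((-37 + 8)/(-30 + √(-12 - 2)))² - 1659 = 4*(-29/(-30 + √(-14)))² - 1659 = 4*(-29/(-30 + I*√14))² - 1659 = 4*(841/(-30 + I*√14)²) - 1659 = 3364/(-30 + I*√14)² - 1659 = -1659 + 3364/(-30 + I*√14)²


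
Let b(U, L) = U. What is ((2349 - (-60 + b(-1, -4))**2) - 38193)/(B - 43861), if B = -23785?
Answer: 39565/67646 ≈ 0.58488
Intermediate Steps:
((2349 - (-60 + b(-1, -4))**2) - 38193)/(B - 43861) = ((2349 - (-60 - 1)**2) - 38193)/(-23785 - 43861) = ((2349 - 1*(-61)**2) - 38193)/(-67646) = ((2349 - 1*3721) - 38193)*(-1/67646) = ((2349 - 3721) - 38193)*(-1/67646) = (-1372 - 38193)*(-1/67646) = -39565*(-1/67646) = 39565/67646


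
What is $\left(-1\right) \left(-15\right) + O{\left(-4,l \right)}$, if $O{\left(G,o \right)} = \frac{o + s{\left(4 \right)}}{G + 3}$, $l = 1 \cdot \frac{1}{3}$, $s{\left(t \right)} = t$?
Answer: $\frac{32}{3} \approx 10.667$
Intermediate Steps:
$l = \frac{1}{3}$ ($l = 1 \cdot \frac{1}{3} = \frac{1}{3} \approx 0.33333$)
$O{\left(G,o \right)} = \frac{4 + o}{3 + G}$ ($O{\left(G,o \right)} = \frac{o + 4}{G + 3} = \frac{4 + o}{3 + G}$)
$\left(-1\right) \left(-15\right) + O{\left(-4,l \right)} = \left(-1\right) \left(-15\right) + \frac{4 + \frac{1}{3}}{3 - 4} = 15 + \frac{1}{-1} \cdot \frac{13}{3} = 15 - \frac{13}{3} = \frac{32}{3}$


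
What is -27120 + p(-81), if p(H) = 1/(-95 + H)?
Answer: -4773121/176 ≈ -27120.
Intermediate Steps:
-27120 + p(-81) = -27120 + 1/(-95 - 81) = -27120 + 1/(-176) = -27120 - 1/176 = -4773121/176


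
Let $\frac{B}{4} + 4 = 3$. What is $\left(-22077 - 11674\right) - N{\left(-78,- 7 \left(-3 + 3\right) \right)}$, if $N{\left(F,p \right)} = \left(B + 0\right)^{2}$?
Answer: $-33767$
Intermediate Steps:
$B = -4$ ($B = -16 + 4 \cdot 3 = -16 + 12 = -4$)
$N{\left(F,p \right)} = 16$ ($N{\left(F,p \right)} = \left(-4 + 0\right)^{2} = \left(-4\right)^{2} = 16$)
$\left(-22077 - 11674\right) - N{\left(-78,- 7 \left(-3 + 3\right) \right)} = \left(-22077 - 11674\right) - 16 = -33751 - 16 = -33767$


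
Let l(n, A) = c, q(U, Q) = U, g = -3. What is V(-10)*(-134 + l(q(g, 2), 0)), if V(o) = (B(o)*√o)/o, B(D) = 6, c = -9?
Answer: 429*I*√10/5 ≈ 271.32*I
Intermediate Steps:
l(n, A) = -9
V(o) = 6/√o (V(o) = (6*√o)/o = 6/√o)
V(-10)*(-134 + l(q(g, 2), 0)) = (6/√(-10))*(-134 - 9) = (6*(-I*√10/10))*(-143) = -3*I*√10/5*(-143) = 429*I*√10/5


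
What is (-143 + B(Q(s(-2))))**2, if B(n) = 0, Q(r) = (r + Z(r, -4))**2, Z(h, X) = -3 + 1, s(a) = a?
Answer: 20449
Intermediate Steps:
Z(h, X) = -2
Q(r) = (-2 + r)**2 (Q(r) = (r - 2)**2 = (-2 + r)**2)
(-143 + B(Q(s(-2))))**2 = (-143 + 0)**2 = (-143)**2 = 20449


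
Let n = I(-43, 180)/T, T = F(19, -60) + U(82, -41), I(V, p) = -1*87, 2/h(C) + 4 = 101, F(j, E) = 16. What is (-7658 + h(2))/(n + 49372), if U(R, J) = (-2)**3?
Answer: -5942592/38304233 ≈ -0.15514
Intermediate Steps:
U(R, J) = -8
h(C) = 2/97 (h(C) = 2/(-4 + 101) = 2/97)
I(V, p) = -87
T = 8 (T = 16 - 8 = 8)
n = -87/8 ≈ -10.875
(-7658 + h(2))/(n + 49372) = (-7658 + 2/97)/(-87/8 + 49372) = -742824/(97*394889/8) = -742824/97*8/394889 = -5942592/38304233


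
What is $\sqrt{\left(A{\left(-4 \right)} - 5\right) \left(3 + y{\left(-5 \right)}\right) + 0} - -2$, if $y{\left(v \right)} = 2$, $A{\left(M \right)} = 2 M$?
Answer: $2 + i \sqrt{65} \approx 2.0 + 8.0623 i$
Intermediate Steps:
$\sqrt{\left(A{\left(-4 \right)} - 5\right) \left(3 + y{\left(-5 \right)}\right) + 0} - -2 = \sqrt{\left(2 \left(-4\right) - 5\right) \left(3 + 2\right) + 0} - -2 = \sqrt{\left(-8 - 5\right) 5 + 0} + 2 = \sqrt{\left(-13\right) 5 + 0} + 2 = \sqrt{-65 + 0} + 2 = \sqrt{-65} + 2 = i \sqrt{65} + 2 = 2 + i \sqrt{65}$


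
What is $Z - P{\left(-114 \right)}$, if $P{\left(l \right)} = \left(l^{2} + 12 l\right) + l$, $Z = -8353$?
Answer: $-19867$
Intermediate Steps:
$P{\left(l \right)} = l^{2} + 13 l$
$Z - P{\left(-114 \right)} = -8353 - - 114 \left(13 - 114\right) = -8353 - \left(-114\right) \left(-101\right) = -8353 - 11514 = -19867$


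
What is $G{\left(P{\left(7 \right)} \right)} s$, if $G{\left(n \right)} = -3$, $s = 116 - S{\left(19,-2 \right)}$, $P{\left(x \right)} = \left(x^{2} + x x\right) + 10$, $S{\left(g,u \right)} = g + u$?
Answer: $-297$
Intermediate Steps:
$P{\left(x \right)} = 10 + 2 x^{2}$ ($P{\left(x \right)} = \left(x^{2} + x^{2}\right) + 10 = 2 x^{2} + 10 = 10 + 2 x^{2}$)
$s = 99$ ($s = 116 - \left(19 - 2\right) = 116 - 17 = 99$)
$G{\left(P{\left(7 \right)} \right)} s = \left(-3\right) 99 = -297$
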